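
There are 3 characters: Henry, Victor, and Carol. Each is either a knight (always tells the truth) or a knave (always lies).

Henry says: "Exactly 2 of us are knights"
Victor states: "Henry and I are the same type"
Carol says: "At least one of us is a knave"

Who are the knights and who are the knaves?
Henry is a knight.
Victor is a knave.
Carol is a knight.

Verification:
- Henry (knight) says "Exactly 2 of us are knights" - this is TRUE because there are 2 knights.
- Victor (knave) says "Henry and I are the same type" - this is FALSE (a lie) because Victor is a knave and Henry is a knight.
- Carol (knight) says "At least one of us is a knave" - this is TRUE because Victor is a knave.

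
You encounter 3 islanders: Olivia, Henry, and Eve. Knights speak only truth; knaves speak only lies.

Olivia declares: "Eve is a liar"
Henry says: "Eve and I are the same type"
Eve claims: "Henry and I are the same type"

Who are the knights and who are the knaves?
Olivia is a knave.
Henry is a knight.
Eve is a knight.

Verification:
- Olivia (knave) says "Eve is a liar" - this is FALSE (a lie) because Eve is a knight.
- Henry (knight) says "Eve and I are the same type" - this is TRUE because Henry is a knight and Eve is a knight.
- Eve (knight) says "Henry and I are the same type" - this is TRUE because Eve is a knight and Henry is a knight.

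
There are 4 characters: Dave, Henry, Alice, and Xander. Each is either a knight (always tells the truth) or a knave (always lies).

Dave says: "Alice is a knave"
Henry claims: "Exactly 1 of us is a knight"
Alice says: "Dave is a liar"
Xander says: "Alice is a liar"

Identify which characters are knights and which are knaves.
Dave is a knight.
Henry is a knave.
Alice is a knave.
Xander is a knight.

Verification:
- Dave (knight) says "Alice is a knave" - this is TRUE because Alice is a knave.
- Henry (knave) says "Exactly 1 of us is a knight" - this is FALSE (a lie) because there are 2 knights.
- Alice (knave) says "Dave is a liar" - this is FALSE (a lie) because Dave is a knight.
- Xander (knight) says "Alice is a liar" - this is TRUE because Alice is a knave.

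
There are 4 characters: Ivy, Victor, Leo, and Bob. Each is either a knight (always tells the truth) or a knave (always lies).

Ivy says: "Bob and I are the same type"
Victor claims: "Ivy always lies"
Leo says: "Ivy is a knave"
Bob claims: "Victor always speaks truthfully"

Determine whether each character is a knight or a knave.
Ivy is a knave.
Victor is a knight.
Leo is a knight.
Bob is a knight.

Verification:
- Ivy (knave) says "Bob and I are the same type" - this is FALSE (a lie) because Ivy is a knave and Bob is a knight.
- Victor (knight) says "Ivy always lies" - this is TRUE because Ivy is a knave.
- Leo (knight) says "Ivy is a knave" - this is TRUE because Ivy is a knave.
- Bob (knight) says "Victor always speaks truthfully" - this is TRUE because Victor is a knight.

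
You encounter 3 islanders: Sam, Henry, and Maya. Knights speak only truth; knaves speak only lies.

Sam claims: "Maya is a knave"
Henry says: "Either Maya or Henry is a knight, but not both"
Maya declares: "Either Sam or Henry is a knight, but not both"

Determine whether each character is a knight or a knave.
Sam is a knight.
Henry is a knight.
Maya is a knave.

Verification:
- Sam (knight) says "Maya is a knave" - this is TRUE because Maya is a knave.
- Henry (knight) says "Either Maya or Henry is a knight, but not both" - this is TRUE because Maya is a knave and Henry is a knight.
- Maya (knave) says "Either Sam or Henry is a knight, but not both" - this is FALSE (a lie) because Sam is a knight and Henry is a knight.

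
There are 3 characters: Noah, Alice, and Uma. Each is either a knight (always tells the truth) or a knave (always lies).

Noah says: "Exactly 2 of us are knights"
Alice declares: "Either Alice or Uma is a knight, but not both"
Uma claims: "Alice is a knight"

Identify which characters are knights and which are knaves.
Noah is a knave.
Alice is a knave.
Uma is a knave.

Verification:
- Noah (knave) says "Exactly 2 of us are knights" - this is FALSE (a lie) because there are 0 knights.
- Alice (knave) says "Either Alice or Uma is a knight, but not both" - this is FALSE (a lie) because Alice is a knave and Uma is a knave.
- Uma (knave) says "Alice is a knight" - this is FALSE (a lie) because Alice is a knave.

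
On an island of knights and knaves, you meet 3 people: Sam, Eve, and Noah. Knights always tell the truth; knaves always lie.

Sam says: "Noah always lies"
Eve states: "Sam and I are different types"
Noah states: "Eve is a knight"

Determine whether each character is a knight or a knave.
Sam is a knave.
Eve is a knight.
Noah is a knight.

Verification:
- Sam (knave) says "Noah always lies" - this is FALSE (a lie) because Noah is a knight.
- Eve (knight) says "Sam and I are different types" - this is TRUE because Eve is a knight and Sam is a knave.
- Noah (knight) says "Eve is a knight" - this is TRUE because Eve is a knight.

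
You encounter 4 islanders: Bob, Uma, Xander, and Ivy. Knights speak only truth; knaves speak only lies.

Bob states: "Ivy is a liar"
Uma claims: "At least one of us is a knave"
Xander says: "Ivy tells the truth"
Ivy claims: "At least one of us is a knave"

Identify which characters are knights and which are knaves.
Bob is a knave.
Uma is a knight.
Xander is a knight.
Ivy is a knight.

Verification:
- Bob (knave) says "Ivy is a liar" - this is FALSE (a lie) because Ivy is a knight.
- Uma (knight) says "At least one of us is a knave" - this is TRUE because Bob is a knave.
- Xander (knight) says "Ivy tells the truth" - this is TRUE because Ivy is a knight.
- Ivy (knight) says "At least one of us is a knave" - this is TRUE because Bob is a knave.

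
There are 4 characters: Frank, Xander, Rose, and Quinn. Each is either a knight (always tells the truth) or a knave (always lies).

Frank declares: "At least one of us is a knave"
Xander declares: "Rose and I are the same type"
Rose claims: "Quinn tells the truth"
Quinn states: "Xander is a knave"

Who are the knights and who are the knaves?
Frank is a knight.
Xander is a knave.
Rose is a knight.
Quinn is a knight.

Verification:
- Frank (knight) says "At least one of us is a knave" - this is TRUE because Xander is a knave.
- Xander (knave) says "Rose and I are the same type" - this is FALSE (a lie) because Xander is a knave and Rose is a knight.
- Rose (knight) says "Quinn tells the truth" - this is TRUE because Quinn is a knight.
- Quinn (knight) says "Xander is a knave" - this is TRUE because Xander is a knave.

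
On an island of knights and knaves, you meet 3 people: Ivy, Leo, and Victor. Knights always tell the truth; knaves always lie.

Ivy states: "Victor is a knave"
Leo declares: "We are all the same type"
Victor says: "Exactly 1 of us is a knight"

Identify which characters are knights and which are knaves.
Ivy is a knave.
Leo is a knave.
Victor is a knight.

Verification:
- Ivy (knave) says "Victor is a knave" - this is FALSE (a lie) because Victor is a knight.
- Leo (knave) says "We are all the same type" - this is FALSE (a lie) because Victor is a knight and Ivy and Leo are knaves.
- Victor (knight) says "Exactly 1 of us is a knight" - this is TRUE because there are 1 knights.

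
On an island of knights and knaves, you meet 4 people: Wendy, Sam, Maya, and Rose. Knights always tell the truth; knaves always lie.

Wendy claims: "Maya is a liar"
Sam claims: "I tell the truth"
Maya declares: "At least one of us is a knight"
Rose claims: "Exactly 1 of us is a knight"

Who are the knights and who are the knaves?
Wendy is a knave.
Sam is a knight.
Maya is a knight.
Rose is a knave.

Verification:
- Wendy (knave) says "Maya is a liar" - this is FALSE (a lie) because Maya is a knight.
- Sam (knight) says "I tell the truth" - this is TRUE because Sam is a knight.
- Maya (knight) says "At least one of us is a knight" - this is TRUE because Sam and Maya are knights.
- Rose (knave) says "Exactly 1 of us is a knight" - this is FALSE (a lie) because there are 2 knights.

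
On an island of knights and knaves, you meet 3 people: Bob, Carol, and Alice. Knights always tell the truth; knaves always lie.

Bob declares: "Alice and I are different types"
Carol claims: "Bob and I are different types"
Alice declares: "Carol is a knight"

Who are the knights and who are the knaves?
Bob is a knave.
Carol is a knave.
Alice is a knave.

Verification:
- Bob (knave) says "Alice and I are different types" - this is FALSE (a lie) because Bob is a knave and Alice is a knave.
- Carol (knave) says "Bob and I are different types" - this is FALSE (a lie) because Carol is a knave and Bob is a knave.
- Alice (knave) says "Carol is a knight" - this is FALSE (a lie) because Carol is a knave.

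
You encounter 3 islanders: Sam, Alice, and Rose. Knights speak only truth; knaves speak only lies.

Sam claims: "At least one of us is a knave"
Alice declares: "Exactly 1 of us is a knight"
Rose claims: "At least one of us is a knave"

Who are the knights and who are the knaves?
Sam is a knight.
Alice is a knave.
Rose is a knight.

Verification:
- Sam (knight) says "At least one of us is a knave" - this is TRUE because Alice is a knave.
- Alice (knave) says "Exactly 1 of us is a knight" - this is FALSE (a lie) because there are 2 knights.
- Rose (knight) says "At least one of us is a knave" - this is TRUE because Alice is a knave.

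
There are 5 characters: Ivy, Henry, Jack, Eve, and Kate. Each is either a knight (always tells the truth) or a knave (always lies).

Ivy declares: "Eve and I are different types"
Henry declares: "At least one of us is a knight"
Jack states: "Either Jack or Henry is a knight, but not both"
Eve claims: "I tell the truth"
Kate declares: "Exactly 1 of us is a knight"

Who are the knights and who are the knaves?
Ivy is a knave.
Henry is a knave.
Jack is a knave.
Eve is a knave.
Kate is a knave.

Verification:
- Ivy (knave) says "Eve and I are different types" - this is FALSE (a lie) because Ivy is a knave and Eve is a knave.
- Henry (knave) says "At least one of us is a knight" - this is FALSE (a lie) because no one is a knight.
- Jack (knave) says "Either Jack or Henry is a knight, but not both" - this is FALSE (a lie) because Jack is a knave and Henry is a knave.
- Eve (knave) says "I tell the truth" - this is FALSE (a lie) because Eve is a knave.
- Kate (knave) says "Exactly 1 of us is a knight" - this is FALSE (a lie) because there are 0 knights.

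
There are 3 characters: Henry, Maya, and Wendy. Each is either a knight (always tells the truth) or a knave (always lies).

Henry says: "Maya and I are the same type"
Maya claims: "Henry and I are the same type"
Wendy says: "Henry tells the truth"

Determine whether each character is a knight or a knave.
Henry is a knight.
Maya is a knight.
Wendy is a knight.

Verification:
- Henry (knight) says "Maya and I are the same type" - this is TRUE because Henry is a knight and Maya is a knight.
- Maya (knight) says "Henry and I are the same type" - this is TRUE because Maya is a knight and Henry is a knight.
- Wendy (knight) says "Henry tells the truth" - this is TRUE because Henry is a knight.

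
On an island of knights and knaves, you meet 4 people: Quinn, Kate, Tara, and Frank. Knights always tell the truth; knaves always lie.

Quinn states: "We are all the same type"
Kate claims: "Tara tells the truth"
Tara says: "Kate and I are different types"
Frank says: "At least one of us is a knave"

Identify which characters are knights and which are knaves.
Quinn is a knave.
Kate is a knave.
Tara is a knave.
Frank is a knight.

Verification:
- Quinn (knave) says "We are all the same type" - this is FALSE (a lie) because Frank is a knight and Quinn, Kate, and Tara are knaves.
- Kate (knave) says "Tara tells the truth" - this is FALSE (a lie) because Tara is a knave.
- Tara (knave) says "Kate and I are different types" - this is FALSE (a lie) because Tara is a knave and Kate is a knave.
- Frank (knight) says "At least one of us is a knave" - this is TRUE because Quinn, Kate, and Tara are knaves.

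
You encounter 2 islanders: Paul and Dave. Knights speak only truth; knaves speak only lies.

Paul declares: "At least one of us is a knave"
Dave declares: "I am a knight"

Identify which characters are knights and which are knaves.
Paul is a knight.
Dave is a knave.

Verification:
- Paul (knight) says "At least one of us is a knave" - this is TRUE because Dave is a knave.
- Dave (knave) says "I am a knight" - this is FALSE (a lie) because Dave is a knave.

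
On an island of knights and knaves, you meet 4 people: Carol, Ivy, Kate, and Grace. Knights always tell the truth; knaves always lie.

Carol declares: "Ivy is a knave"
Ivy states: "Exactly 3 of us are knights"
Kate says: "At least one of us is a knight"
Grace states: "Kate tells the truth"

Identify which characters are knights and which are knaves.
Carol is a knave.
Ivy is a knight.
Kate is a knight.
Grace is a knight.

Verification:
- Carol (knave) says "Ivy is a knave" - this is FALSE (a lie) because Ivy is a knight.
- Ivy (knight) says "Exactly 3 of us are knights" - this is TRUE because there are 3 knights.
- Kate (knight) says "At least one of us is a knight" - this is TRUE because Ivy, Kate, and Grace are knights.
- Grace (knight) says "Kate tells the truth" - this is TRUE because Kate is a knight.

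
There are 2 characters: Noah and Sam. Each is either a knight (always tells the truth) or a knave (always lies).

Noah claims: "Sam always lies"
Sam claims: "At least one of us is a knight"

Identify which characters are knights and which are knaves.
Noah is a knave.
Sam is a knight.

Verification:
- Noah (knave) says "Sam always lies" - this is FALSE (a lie) because Sam is a knight.
- Sam (knight) says "At least one of us is a knight" - this is TRUE because Sam is a knight.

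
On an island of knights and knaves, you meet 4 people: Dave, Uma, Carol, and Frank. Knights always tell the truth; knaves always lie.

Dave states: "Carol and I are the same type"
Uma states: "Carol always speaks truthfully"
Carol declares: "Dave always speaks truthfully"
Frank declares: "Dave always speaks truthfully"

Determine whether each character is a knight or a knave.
Dave is a knight.
Uma is a knight.
Carol is a knight.
Frank is a knight.

Verification:
- Dave (knight) says "Carol and I are the same type" - this is TRUE because Dave is a knight and Carol is a knight.
- Uma (knight) says "Carol always speaks truthfully" - this is TRUE because Carol is a knight.
- Carol (knight) says "Dave always speaks truthfully" - this is TRUE because Dave is a knight.
- Frank (knight) says "Dave always speaks truthfully" - this is TRUE because Dave is a knight.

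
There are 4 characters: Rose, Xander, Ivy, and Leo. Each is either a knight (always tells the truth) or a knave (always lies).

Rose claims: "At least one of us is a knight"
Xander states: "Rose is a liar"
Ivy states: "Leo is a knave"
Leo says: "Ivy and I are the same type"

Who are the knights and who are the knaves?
Rose is a knight.
Xander is a knave.
Ivy is a knight.
Leo is a knave.

Verification:
- Rose (knight) says "At least one of us is a knight" - this is TRUE because Rose and Ivy are knights.
- Xander (knave) says "Rose is a liar" - this is FALSE (a lie) because Rose is a knight.
- Ivy (knight) says "Leo is a knave" - this is TRUE because Leo is a knave.
- Leo (knave) says "Ivy and I are the same type" - this is FALSE (a lie) because Leo is a knave and Ivy is a knight.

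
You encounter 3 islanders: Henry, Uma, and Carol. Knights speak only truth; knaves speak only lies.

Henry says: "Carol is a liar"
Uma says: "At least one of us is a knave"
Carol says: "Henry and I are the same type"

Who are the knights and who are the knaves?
Henry is a knight.
Uma is a knight.
Carol is a knave.

Verification:
- Henry (knight) says "Carol is a liar" - this is TRUE because Carol is a knave.
- Uma (knight) says "At least one of us is a knave" - this is TRUE because Carol is a knave.
- Carol (knave) says "Henry and I are the same type" - this is FALSE (a lie) because Carol is a knave and Henry is a knight.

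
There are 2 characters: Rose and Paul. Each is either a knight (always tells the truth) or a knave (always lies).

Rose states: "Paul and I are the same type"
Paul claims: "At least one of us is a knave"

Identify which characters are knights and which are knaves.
Rose is a knave.
Paul is a knight.

Verification:
- Rose (knave) says "Paul and I are the same type" - this is FALSE (a lie) because Rose is a knave and Paul is a knight.
- Paul (knight) says "At least one of us is a knave" - this is TRUE because Rose is a knave.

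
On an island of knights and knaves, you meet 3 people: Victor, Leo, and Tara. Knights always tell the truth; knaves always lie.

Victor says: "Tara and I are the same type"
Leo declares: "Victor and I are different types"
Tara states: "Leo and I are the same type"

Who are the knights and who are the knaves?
Victor is a knave.
Leo is a knight.
Tara is a knight.

Verification:
- Victor (knave) says "Tara and I are the same type" - this is FALSE (a lie) because Victor is a knave and Tara is a knight.
- Leo (knight) says "Victor and I are different types" - this is TRUE because Leo is a knight and Victor is a knave.
- Tara (knight) says "Leo and I are the same type" - this is TRUE because Tara is a knight and Leo is a knight.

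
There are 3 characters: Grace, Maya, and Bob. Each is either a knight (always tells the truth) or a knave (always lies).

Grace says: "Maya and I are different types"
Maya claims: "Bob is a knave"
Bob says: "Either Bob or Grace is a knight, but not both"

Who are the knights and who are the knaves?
Grace is a knave.
Maya is a knave.
Bob is a knight.

Verification:
- Grace (knave) says "Maya and I are different types" - this is FALSE (a lie) because Grace is a knave and Maya is a knave.
- Maya (knave) says "Bob is a knave" - this is FALSE (a lie) because Bob is a knight.
- Bob (knight) says "Either Bob or Grace is a knight, but not both" - this is TRUE because Bob is a knight and Grace is a knave.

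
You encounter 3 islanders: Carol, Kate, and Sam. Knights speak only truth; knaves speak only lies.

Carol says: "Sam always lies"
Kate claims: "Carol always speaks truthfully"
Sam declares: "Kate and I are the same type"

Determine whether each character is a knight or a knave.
Carol is a knight.
Kate is a knight.
Sam is a knave.

Verification:
- Carol (knight) says "Sam always lies" - this is TRUE because Sam is a knave.
- Kate (knight) says "Carol always speaks truthfully" - this is TRUE because Carol is a knight.
- Sam (knave) says "Kate and I are the same type" - this is FALSE (a lie) because Sam is a knave and Kate is a knight.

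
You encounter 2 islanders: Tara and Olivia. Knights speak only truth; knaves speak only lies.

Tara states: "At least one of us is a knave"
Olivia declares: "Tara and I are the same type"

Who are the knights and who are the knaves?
Tara is a knight.
Olivia is a knave.

Verification:
- Tara (knight) says "At least one of us is a knave" - this is TRUE because Olivia is a knave.
- Olivia (knave) says "Tara and I are the same type" - this is FALSE (a lie) because Olivia is a knave and Tara is a knight.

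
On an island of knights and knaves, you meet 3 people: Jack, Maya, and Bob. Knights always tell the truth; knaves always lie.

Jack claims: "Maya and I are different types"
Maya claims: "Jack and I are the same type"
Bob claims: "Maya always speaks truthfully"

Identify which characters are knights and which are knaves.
Jack is a knight.
Maya is a knave.
Bob is a knave.

Verification:
- Jack (knight) says "Maya and I are different types" - this is TRUE because Jack is a knight and Maya is a knave.
- Maya (knave) says "Jack and I are the same type" - this is FALSE (a lie) because Maya is a knave and Jack is a knight.
- Bob (knave) says "Maya always speaks truthfully" - this is FALSE (a lie) because Maya is a knave.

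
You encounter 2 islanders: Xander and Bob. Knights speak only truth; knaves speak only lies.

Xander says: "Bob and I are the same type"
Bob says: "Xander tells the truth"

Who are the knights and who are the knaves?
Xander is a knight.
Bob is a knight.

Verification:
- Xander (knight) says "Bob and I are the same type" - this is TRUE because Xander is a knight and Bob is a knight.
- Bob (knight) says "Xander tells the truth" - this is TRUE because Xander is a knight.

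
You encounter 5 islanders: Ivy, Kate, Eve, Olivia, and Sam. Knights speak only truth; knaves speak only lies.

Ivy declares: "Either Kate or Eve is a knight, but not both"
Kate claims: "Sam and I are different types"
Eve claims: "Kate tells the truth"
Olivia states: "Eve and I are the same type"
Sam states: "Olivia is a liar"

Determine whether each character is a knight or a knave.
Ivy is a knave.
Kate is a knight.
Eve is a knight.
Olivia is a knight.
Sam is a knave.

Verification:
- Ivy (knave) says "Either Kate or Eve is a knight, but not both" - this is FALSE (a lie) because Kate is a knight and Eve is a knight.
- Kate (knight) says "Sam and I are different types" - this is TRUE because Kate is a knight and Sam is a knave.
- Eve (knight) says "Kate tells the truth" - this is TRUE because Kate is a knight.
- Olivia (knight) says "Eve and I are the same type" - this is TRUE because Olivia is a knight and Eve is a knight.
- Sam (knave) says "Olivia is a liar" - this is FALSE (a lie) because Olivia is a knight.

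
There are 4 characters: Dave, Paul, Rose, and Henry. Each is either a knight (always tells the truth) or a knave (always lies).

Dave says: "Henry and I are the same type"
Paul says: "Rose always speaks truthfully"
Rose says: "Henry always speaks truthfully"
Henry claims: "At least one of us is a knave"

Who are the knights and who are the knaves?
Dave is a knave.
Paul is a knight.
Rose is a knight.
Henry is a knight.

Verification:
- Dave (knave) says "Henry and I are the same type" - this is FALSE (a lie) because Dave is a knave and Henry is a knight.
- Paul (knight) says "Rose always speaks truthfully" - this is TRUE because Rose is a knight.
- Rose (knight) says "Henry always speaks truthfully" - this is TRUE because Henry is a knight.
- Henry (knight) says "At least one of us is a knave" - this is TRUE because Dave is a knave.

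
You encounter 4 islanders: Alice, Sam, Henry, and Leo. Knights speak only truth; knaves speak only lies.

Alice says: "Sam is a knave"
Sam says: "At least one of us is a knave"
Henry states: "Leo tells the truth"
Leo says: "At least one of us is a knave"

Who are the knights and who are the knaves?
Alice is a knave.
Sam is a knight.
Henry is a knight.
Leo is a knight.

Verification:
- Alice (knave) says "Sam is a knave" - this is FALSE (a lie) because Sam is a knight.
- Sam (knight) says "At least one of us is a knave" - this is TRUE because Alice is a knave.
- Henry (knight) says "Leo tells the truth" - this is TRUE because Leo is a knight.
- Leo (knight) says "At least one of us is a knave" - this is TRUE because Alice is a knave.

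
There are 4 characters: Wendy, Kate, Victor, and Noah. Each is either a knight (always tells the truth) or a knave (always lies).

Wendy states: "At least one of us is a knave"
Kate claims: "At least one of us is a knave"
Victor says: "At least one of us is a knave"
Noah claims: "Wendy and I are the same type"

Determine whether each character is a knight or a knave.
Wendy is a knight.
Kate is a knight.
Victor is a knight.
Noah is a knave.

Verification:
- Wendy (knight) says "At least one of us is a knave" - this is TRUE because Noah is a knave.
- Kate (knight) says "At least one of us is a knave" - this is TRUE because Noah is a knave.
- Victor (knight) says "At least one of us is a knave" - this is TRUE because Noah is a knave.
- Noah (knave) says "Wendy and I are the same type" - this is FALSE (a lie) because Noah is a knave and Wendy is a knight.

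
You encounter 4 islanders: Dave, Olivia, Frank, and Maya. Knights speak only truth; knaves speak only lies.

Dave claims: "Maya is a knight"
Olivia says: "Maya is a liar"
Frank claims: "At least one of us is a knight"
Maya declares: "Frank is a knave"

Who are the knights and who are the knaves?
Dave is a knave.
Olivia is a knight.
Frank is a knight.
Maya is a knave.

Verification:
- Dave (knave) says "Maya is a knight" - this is FALSE (a lie) because Maya is a knave.
- Olivia (knight) says "Maya is a liar" - this is TRUE because Maya is a knave.
- Frank (knight) says "At least one of us is a knight" - this is TRUE because Olivia and Frank are knights.
- Maya (knave) says "Frank is a knave" - this is FALSE (a lie) because Frank is a knight.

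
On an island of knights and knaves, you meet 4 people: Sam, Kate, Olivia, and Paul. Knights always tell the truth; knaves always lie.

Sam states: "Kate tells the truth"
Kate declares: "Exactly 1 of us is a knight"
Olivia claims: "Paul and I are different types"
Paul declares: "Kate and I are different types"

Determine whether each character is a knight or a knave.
Sam is a knave.
Kate is a knave.
Olivia is a knave.
Paul is a knave.

Verification:
- Sam (knave) says "Kate tells the truth" - this is FALSE (a lie) because Kate is a knave.
- Kate (knave) says "Exactly 1 of us is a knight" - this is FALSE (a lie) because there are 0 knights.
- Olivia (knave) says "Paul and I are different types" - this is FALSE (a lie) because Olivia is a knave and Paul is a knave.
- Paul (knave) says "Kate and I are different types" - this is FALSE (a lie) because Paul is a knave and Kate is a knave.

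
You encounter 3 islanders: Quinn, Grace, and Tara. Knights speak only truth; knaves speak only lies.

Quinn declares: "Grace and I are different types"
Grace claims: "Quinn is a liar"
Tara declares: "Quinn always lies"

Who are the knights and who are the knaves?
Quinn is a knight.
Grace is a knave.
Tara is a knave.

Verification:
- Quinn (knight) says "Grace and I are different types" - this is TRUE because Quinn is a knight and Grace is a knave.
- Grace (knave) says "Quinn is a liar" - this is FALSE (a lie) because Quinn is a knight.
- Tara (knave) says "Quinn always lies" - this is FALSE (a lie) because Quinn is a knight.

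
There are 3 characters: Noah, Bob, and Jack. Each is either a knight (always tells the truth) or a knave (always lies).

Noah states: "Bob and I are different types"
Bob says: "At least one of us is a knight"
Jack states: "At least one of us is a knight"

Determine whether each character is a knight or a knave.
Noah is a knave.
Bob is a knave.
Jack is a knave.

Verification:
- Noah (knave) says "Bob and I are different types" - this is FALSE (a lie) because Noah is a knave and Bob is a knave.
- Bob (knave) says "At least one of us is a knight" - this is FALSE (a lie) because no one is a knight.
- Jack (knave) says "At least one of us is a knight" - this is FALSE (a lie) because no one is a knight.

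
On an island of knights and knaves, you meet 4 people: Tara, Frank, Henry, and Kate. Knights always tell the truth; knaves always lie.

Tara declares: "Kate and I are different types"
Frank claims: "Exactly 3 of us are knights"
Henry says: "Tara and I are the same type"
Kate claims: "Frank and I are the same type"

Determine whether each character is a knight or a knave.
Tara is a knight.
Frank is a knight.
Henry is a knight.
Kate is a knave.

Verification:
- Tara (knight) says "Kate and I are different types" - this is TRUE because Tara is a knight and Kate is a knave.
- Frank (knight) says "Exactly 3 of us are knights" - this is TRUE because there are 3 knights.
- Henry (knight) says "Tara and I are the same type" - this is TRUE because Henry is a knight and Tara is a knight.
- Kate (knave) says "Frank and I are the same type" - this is FALSE (a lie) because Kate is a knave and Frank is a knight.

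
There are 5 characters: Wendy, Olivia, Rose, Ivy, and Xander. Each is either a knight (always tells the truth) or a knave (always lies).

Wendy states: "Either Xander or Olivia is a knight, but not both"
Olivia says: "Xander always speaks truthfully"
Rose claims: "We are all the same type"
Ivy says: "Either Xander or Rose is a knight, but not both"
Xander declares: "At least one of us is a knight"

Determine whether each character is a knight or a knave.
Wendy is a knave.
Olivia is a knight.
Rose is a knave.
Ivy is a knight.
Xander is a knight.

Verification:
- Wendy (knave) says "Either Xander or Olivia is a knight, but not both" - this is FALSE (a lie) because Xander is a knight and Olivia is a knight.
- Olivia (knight) says "Xander always speaks truthfully" - this is TRUE because Xander is a knight.
- Rose (knave) says "We are all the same type" - this is FALSE (a lie) because Olivia, Ivy, and Xander are knights and Wendy and Rose are knaves.
- Ivy (knight) says "Either Xander or Rose is a knight, but not both" - this is TRUE because Xander is a knight and Rose is a knave.
- Xander (knight) says "At least one of us is a knight" - this is TRUE because Olivia, Ivy, and Xander are knights.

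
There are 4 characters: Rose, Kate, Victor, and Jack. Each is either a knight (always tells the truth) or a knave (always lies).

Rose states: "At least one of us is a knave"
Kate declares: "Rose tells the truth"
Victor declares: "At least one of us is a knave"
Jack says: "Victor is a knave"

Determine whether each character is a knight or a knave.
Rose is a knight.
Kate is a knight.
Victor is a knight.
Jack is a knave.

Verification:
- Rose (knight) says "At least one of us is a knave" - this is TRUE because Jack is a knave.
- Kate (knight) says "Rose tells the truth" - this is TRUE because Rose is a knight.
- Victor (knight) says "At least one of us is a knave" - this is TRUE because Jack is a knave.
- Jack (knave) says "Victor is a knave" - this is FALSE (a lie) because Victor is a knight.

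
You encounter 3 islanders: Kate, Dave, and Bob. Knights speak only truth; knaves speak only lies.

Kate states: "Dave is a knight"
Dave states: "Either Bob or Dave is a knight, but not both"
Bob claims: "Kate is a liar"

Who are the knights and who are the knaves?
Kate is a knight.
Dave is a knight.
Bob is a knave.

Verification:
- Kate (knight) says "Dave is a knight" - this is TRUE because Dave is a knight.
- Dave (knight) says "Either Bob or Dave is a knight, but not both" - this is TRUE because Bob is a knave and Dave is a knight.
- Bob (knave) says "Kate is a liar" - this is FALSE (a lie) because Kate is a knight.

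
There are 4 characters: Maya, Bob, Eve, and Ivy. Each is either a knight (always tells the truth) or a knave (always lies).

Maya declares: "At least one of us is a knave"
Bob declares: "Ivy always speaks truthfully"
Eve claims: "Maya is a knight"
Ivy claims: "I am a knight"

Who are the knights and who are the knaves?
Maya is a knight.
Bob is a knave.
Eve is a knight.
Ivy is a knave.

Verification:
- Maya (knight) says "At least one of us is a knave" - this is TRUE because Bob and Ivy are knaves.
- Bob (knave) says "Ivy always speaks truthfully" - this is FALSE (a lie) because Ivy is a knave.
- Eve (knight) says "Maya is a knight" - this is TRUE because Maya is a knight.
- Ivy (knave) says "I am a knight" - this is FALSE (a lie) because Ivy is a knave.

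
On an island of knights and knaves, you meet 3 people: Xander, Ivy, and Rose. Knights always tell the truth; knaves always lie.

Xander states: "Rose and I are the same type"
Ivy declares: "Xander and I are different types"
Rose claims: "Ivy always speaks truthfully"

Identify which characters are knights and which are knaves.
Xander is a knave.
Ivy is a knight.
Rose is a knight.

Verification:
- Xander (knave) says "Rose and I are the same type" - this is FALSE (a lie) because Xander is a knave and Rose is a knight.
- Ivy (knight) says "Xander and I are different types" - this is TRUE because Ivy is a knight and Xander is a knave.
- Rose (knight) says "Ivy always speaks truthfully" - this is TRUE because Ivy is a knight.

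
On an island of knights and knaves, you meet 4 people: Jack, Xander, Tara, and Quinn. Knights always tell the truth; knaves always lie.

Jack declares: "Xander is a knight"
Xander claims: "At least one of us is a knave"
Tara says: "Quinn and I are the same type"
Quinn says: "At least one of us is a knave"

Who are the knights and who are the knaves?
Jack is a knight.
Xander is a knight.
Tara is a knave.
Quinn is a knight.

Verification:
- Jack (knight) says "Xander is a knight" - this is TRUE because Xander is a knight.
- Xander (knight) says "At least one of us is a knave" - this is TRUE because Tara is a knave.
- Tara (knave) says "Quinn and I are the same type" - this is FALSE (a lie) because Tara is a knave and Quinn is a knight.
- Quinn (knight) says "At least one of us is a knave" - this is TRUE because Tara is a knave.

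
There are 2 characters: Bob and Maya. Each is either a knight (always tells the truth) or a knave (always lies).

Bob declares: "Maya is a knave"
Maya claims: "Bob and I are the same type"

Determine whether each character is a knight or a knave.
Bob is a knight.
Maya is a knave.

Verification:
- Bob (knight) says "Maya is a knave" - this is TRUE because Maya is a knave.
- Maya (knave) says "Bob and I are the same type" - this is FALSE (a lie) because Maya is a knave and Bob is a knight.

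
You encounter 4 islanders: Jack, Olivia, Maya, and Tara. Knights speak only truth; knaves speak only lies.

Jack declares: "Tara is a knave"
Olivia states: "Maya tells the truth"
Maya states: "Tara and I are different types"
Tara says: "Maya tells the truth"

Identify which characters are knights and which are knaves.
Jack is a knight.
Olivia is a knave.
Maya is a knave.
Tara is a knave.

Verification:
- Jack (knight) says "Tara is a knave" - this is TRUE because Tara is a knave.
- Olivia (knave) says "Maya tells the truth" - this is FALSE (a lie) because Maya is a knave.
- Maya (knave) says "Tara and I are different types" - this is FALSE (a lie) because Maya is a knave and Tara is a knave.
- Tara (knave) says "Maya tells the truth" - this is FALSE (a lie) because Maya is a knave.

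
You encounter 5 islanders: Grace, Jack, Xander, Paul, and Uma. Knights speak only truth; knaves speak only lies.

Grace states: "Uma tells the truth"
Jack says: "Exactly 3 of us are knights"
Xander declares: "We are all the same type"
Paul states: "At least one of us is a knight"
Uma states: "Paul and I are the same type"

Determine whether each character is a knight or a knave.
Grace is a knave.
Jack is a knave.
Xander is a knave.
Paul is a knight.
Uma is a knave.

Verification:
- Grace (knave) says "Uma tells the truth" - this is FALSE (a lie) because Uma is a knave.
- Jack (knave) says "Exactly 3 of us are knights" - this is FALSE (a lie) because there are 1 knights.
- Xander (knave) says "We are all the same type" - this is FALSE (a lie) because Paul is a knight and Grace, Jack, Xander, and Uma are knaves.
- Paul (knight) says "At least one of us is a knight" - this is TRUE because Paul is a knight.
- Uma (knave) says "Paul and I are the same type" - this is FALSE (a lie) because Uma is a knave and Paul is a knight.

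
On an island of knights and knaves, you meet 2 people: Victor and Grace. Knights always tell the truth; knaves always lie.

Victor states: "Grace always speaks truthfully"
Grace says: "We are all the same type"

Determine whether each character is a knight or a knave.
Victor is a knight.
Grace is a knight.

Verification:
- Victor (knight) says "Grace always speaks truthfully" - this is TRUE because Grace is a knight.
- Grace (knight) says "We are all the same type" - this is TRUE because Victor and Grace are knights.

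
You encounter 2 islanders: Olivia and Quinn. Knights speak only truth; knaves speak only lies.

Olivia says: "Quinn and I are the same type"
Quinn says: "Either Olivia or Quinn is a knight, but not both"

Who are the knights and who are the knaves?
Olivia is a knave.
Quinn is a knight.

Verification:
- Olivia (knave) says "Quinn and I are the same type" - this is FALSE (a lie) because Olivia is a knave and Quinn is a knight.
- Quinn (knight) says "Either Olivia or Quinn is a knight, but not both" - this is TRUE because Olivia is a knave and Quinn is a knight.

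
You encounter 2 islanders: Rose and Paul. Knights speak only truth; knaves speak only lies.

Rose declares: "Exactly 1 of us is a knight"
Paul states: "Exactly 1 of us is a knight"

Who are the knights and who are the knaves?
Rose is a knave.
Paul is a knave.

Verification:
- Rose (knave) says "Exactly 1 of us is a knight" - this is FALSE (a lie) because there are 0 knights.
- Paul (knave) says "Exactly 1 of us is a knight" - this is FALSE (a lie) because there are 0 knights.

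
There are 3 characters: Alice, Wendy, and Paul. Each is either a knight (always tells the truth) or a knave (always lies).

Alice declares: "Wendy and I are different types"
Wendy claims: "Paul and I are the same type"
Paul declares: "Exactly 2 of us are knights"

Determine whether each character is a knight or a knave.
Alice is a knight.
Wendy is a knave.
Paul is a knight.

Verification:
- Alice (knight) says "Wendy and I are different types" - this is TRUE because Alice is a knight and Wendy is a knave.
- Wendy (knave) says "Paul and I are the same type" - this is FALSE (a lie) because Wendy is a knave and Paul is a knight.
- Paul (knight) says "Exactly 2 of us are knights" - this is TRUE because there are 2 knights.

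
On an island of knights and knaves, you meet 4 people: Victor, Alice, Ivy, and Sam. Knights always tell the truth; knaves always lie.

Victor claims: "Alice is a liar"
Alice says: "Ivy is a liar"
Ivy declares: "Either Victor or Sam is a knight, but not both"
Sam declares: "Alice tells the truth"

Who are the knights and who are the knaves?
Victor is a knight.
Alice is a knave.
Ivy is a knight.
Sam is a knave.

Verification:
- Victor (knight) says "Alice is a liar" - this is TRUE because Alice is a knave.
- Alice (knave) says "Ivy is a liar" - this is FALSE (a lie) because Ivy is a knight.
- Ivy (knight) says "Either Victor or Sam is a knight, but not both" - this is TRUE because Victor is a knight and Sam is a knave.
- Sam (knave) says "Alice tells the truth" - this is FALSE (a lie) because Alice is a knave.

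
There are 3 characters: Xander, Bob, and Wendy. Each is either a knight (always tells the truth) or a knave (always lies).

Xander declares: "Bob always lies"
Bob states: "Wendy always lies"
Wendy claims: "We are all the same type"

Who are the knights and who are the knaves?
Xander is a knave.
Bob is a knight.
Wendy is a knave.

Verification:
- Xander (knave) says "Bob always lies" - this is FALSE (a lie) because Bob is a knight.
- Bob (knight) says "Wendy always lies" - this is TRUE because Wendy is a knave.
- Wendy (knave) says "We are all the same type" - this is FALSE (a lie) because Bob is a knight and Xander and Wendy are knaves.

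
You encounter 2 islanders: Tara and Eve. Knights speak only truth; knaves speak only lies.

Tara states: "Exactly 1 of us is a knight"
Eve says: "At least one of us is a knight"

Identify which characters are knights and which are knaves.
Tara is a knave.
Eve is a knave.

Verification:
- Tara (knave) says "Exactly 1 of us is a knight" - this is FALSE (a lie) because there are 0 knights.
- Eve (knave) says "At least one of us is a knight" - this is FALSE (a lie) because no one is a knight.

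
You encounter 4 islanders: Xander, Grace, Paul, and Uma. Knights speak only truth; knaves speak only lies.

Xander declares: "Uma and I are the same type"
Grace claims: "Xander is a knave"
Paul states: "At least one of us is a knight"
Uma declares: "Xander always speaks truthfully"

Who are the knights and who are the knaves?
Xander is a knight.
Grace is a knave.
Paul is a knight.
Uma is a knight.

Verification:
- Xander (knight) says "Uma and I are the same type" - this is TRUE because Xander is a knight and Uma is a knight.
- Grace (knave) says "Xander is a knave" - this is FALSE (a lie) because Xander is a knight.
- Paul (knight) says "At least one of us is a knight" - this is TRUE because Xander, Paul, and Uma are knights.
- Uma (knight) says "Xander always speaks truthfully" - this is TRUE because Xander is a knight.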